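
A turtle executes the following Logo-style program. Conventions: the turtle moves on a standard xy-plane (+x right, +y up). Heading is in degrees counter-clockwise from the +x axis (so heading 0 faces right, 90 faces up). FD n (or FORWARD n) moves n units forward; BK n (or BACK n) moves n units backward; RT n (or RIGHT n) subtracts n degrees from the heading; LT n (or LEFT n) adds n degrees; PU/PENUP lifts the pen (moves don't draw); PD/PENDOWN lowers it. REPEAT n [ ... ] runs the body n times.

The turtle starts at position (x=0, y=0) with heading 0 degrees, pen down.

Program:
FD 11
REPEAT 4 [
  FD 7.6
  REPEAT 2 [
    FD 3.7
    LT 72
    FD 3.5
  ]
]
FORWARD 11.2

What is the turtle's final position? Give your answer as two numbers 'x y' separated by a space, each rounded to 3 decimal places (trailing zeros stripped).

Answer: 5.356 6.906

Derivation:
Executing turtle program step by step:
Start: pos=(0,0), heading=0, pen down
FD 11: (0,0) -> (11,0) [heading=0, draw]
REPEAT 4 [
  -- iteration 1/4 --
  FD 7.6: (11,0) -> (18.6,0) [heading=0, draw]
  REPEAT 2 [
    -- iteration 1/2 --
    FD 3.7: (18.6,0) -> (22.3,0) [heading=0, draw]
    LT 72: heading 0 -> 72
    FD 3.5: (22.3,0) -> (23.382,3.329) [heading=72, draw]
    -- iteration 2/2 --
    FD 3.7: (23.382,3.329) -> (24.525,6.848) [heading=72, draw]
    LT 72: heading 72 -> 144
    FD 3.5: (24.525,6.848) -> (21.693,8.905) [heading=144, draw]
  ]
  -- iteration 2/4 --
  FD 7.6: (21.693,8.905) -> (15.545,13.372) [heading=144, draw]
  REPEAT 2 [
    -- iteration 1/2 --
    FD 3.7: (15.545,13.372) -> (12.551,15.547) [heading=144, draw]
    LT 72: heading 144 -> 216
    FD 3.5: (12.551,15.547) -> (9.72,13.49) [heading=216, draw]
    -- iteration 2/2 --
    FD 3.7: (9.72,13.49) -> (6.727,11.315) [heading=216, draw]
    LT 72: heading 216 -> 288
    FD 3.5: (6.727,11.315) -> (7.808,7.986) [heading=288, draw]
  ]
  -- iteration 3/4 --
  FD 7.6: (7.808,7.986) -> (10.157,0.758) [heading=288, draw]
  REPEAT 2 [
    -- iteration 1/2 --
    FD 3.7: (10.157,0.758) -> (11.3,-2.761) [heading=288, draw]
    LT 72: heading 288 -> 0
    FD 3.5: (11.3,-2.761) -> (14.8,-2.761) [heading=0, draw]
    -- iteration 2/2 --
    FD 3.7: (14.8,-2.761) -> (18.5,-2.761) [heading=0, draw]
    LT 72: heading 0 -> 72
    FD 3.5: (18.5,-2.761) -> (19.582,0.568) [heading=72, draw]
  ]
  -- iteration 4/4 --
  FD 7.6: (19.582,0.568) -> (21.93,7.796) [heading=72, draw]
  REPEAT 2 [
    -- iteration 1/2 --
    FD 3.7: (21.93,7.796) -> (23.073,11.315) [heading=72, draw]
    LT 72: heading 72 -> 144
    FD 3.5: (23.073,11.315) -> (20.242,13.372) [heading=144, draw]
    -- iteration 2/2 --
    FD 3.7: (20.242,13.372) -> (17.249,15.547) [heading=144, draw]
    LT 72: heading 144 -> 216
    FD 3.5: (17.249,15.547) -> (14.417,13.49) [heading=216, draw]
  ]
]
FD 11.2: (14.417,13.49) -> (5.356,6.906) [heading=216, draw]
Final: pos=(5.356,6.906), heading=216, 22 segment(s) drawn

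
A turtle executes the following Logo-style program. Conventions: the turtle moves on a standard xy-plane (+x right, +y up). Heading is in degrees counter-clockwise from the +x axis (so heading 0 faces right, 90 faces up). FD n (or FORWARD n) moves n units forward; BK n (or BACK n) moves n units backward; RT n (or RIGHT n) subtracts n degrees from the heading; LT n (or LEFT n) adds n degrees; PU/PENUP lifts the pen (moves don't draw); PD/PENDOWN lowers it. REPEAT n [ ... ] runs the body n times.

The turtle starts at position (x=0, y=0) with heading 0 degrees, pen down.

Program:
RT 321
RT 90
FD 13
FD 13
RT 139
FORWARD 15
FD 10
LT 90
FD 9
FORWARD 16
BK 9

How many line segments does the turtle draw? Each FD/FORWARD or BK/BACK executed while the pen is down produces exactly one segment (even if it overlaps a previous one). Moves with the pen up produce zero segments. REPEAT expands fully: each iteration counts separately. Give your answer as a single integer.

Executing turtle program step by step:
Start: pos=(0,0), heading=0, pen down
RT 321: heading 0 -> 39
RT 90: heading 39 -> 309
FD 13: (0,0) -> (8.181,-10.103) [heading=309, draw]
FD 13: (8.181,-10.103) -> (16.362,-20.206) [heading=309, draw]
RT 139: heading 309 -> 170
FD 15: (16.362,-20.206) -> (1.59,-17.601) [heading=170, draw]
FD 10: (1.59,-17.601) -> (-8.258,-15.865) [heading=170, draw]
LT 90: heading 170 -> 260
FD 9: (-8.258,-15.865) -> (-9.821,-24.728) [heading=260, draw]
FD 16: (-9.821,-24.728) -> (-12.599,-40.485) [heading=260, draw]
BK 9: (-12.599,-40.485) -> (-11.036,-31.622) [heading=260, draw]
Final: pos=(-11.036,-31.622), heading=260, 7 segment(s) drawn
Segments drawn: 7

Answer: 7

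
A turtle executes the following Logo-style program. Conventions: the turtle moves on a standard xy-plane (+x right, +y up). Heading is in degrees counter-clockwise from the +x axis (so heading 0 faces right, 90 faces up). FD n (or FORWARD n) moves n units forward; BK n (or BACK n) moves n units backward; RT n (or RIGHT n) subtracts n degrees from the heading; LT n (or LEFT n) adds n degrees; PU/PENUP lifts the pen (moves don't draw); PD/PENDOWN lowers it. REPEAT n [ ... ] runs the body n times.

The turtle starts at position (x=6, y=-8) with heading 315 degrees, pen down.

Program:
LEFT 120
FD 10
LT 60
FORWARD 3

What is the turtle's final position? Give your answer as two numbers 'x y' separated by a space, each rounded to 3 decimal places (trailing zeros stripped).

Executing turtle program step by step:
Start: pos=(6,-8), heading=315, pen down
LT 120: heading 315 -> 75
FD 10: (6,-8) -> (8.588,1.659) [heading=75, draw]
LT 60: heading 75 -> 135
FD 3: (8.588,1.659) -> (6.467,3.781) [heading=135, draw]
Final: pos=(6.467,3.781), heading=135, 2 segment(s) drawn

Answer: 6.467 3.781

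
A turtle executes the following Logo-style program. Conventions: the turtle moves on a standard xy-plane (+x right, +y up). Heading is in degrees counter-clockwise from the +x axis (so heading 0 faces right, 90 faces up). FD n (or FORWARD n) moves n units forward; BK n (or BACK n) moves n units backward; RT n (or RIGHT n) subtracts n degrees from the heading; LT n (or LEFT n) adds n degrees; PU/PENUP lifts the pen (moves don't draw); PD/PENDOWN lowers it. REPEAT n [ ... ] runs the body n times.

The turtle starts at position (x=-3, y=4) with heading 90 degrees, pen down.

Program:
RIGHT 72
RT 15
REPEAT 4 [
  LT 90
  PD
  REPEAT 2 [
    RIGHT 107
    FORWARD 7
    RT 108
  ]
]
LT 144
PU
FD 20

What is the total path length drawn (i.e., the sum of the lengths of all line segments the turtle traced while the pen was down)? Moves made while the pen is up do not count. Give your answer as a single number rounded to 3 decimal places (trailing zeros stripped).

Answer: 56

Derivation:
Executing turtle program step by step:
Start: pos=(-3,4), heading=90, pen down
RT 72: heading 90 -> 18
RT 15: heading 18 -> 3
REPEAT 4 [
  -- iteration 1/4 --
  LT 90: heading 3 -> 93
  PD: pen down
  REPEAT 2 [
    -- iteration 1/2 --
    RT 107: heading 93 -> 346
    FD 7: (-3,4) -> (3.792,2.307) [heading=346, draw]
    RT 108: heading 346 -> 238
    -- iteration 2/2 --
    RT 107: heading 238 -> 131
    FD 7: (3.792,2.307) -> (-0.8,7.59) [heading=131, draw]
    RT 108: heading 131 -> 23
  ]
  -- iteration 2/4 --
  LT 90: heading 23 -> 113
  PD: pen down
  REPEAT 2 [
    -- iteration 1/2 --
    RT 107: heading 113 -> 6
    FD 7: (-0.8,7.59) -> (6.161,8.321) [heading=6, draw]
    RT 108: heading 6 -> 258
    -- iteration 2/2 --
    RT 107: heading 258 -> 151
    FD 7: (6.161,8.321) -> (0.039,11.715) [heading=151, draw]
    RT 108: heading 151 -> 43
  ]
  -- iteration 3/4 --
  LT 90: heading 43 -> 133
  PD: pen down
  REPEAT 2 [
    -- iteration 1/2 --
    RT 107: heading 133 -> 26
    FD 7: (0.039,11.715) -> (6.331,14.783) [heading=26, draw]
    RT 108: heading 26 -> 278
    -- iteration 2/2 --
    RT 107: heading 278 -> 171
    FD 7: (6.331,14.783) -> (-0.583,15.879) [heading=171, draw]
    RT 108: heading 171 -> 63
  ]
  -- iteration 4/4 --
  LT 90: heading 63 -> 153
  PD: pen down
  REPEAT 2 [
    -- iteration 1/2 --
    RT 107: heading 153 -> 46
    FD 7: (-0.583,15.879) -> (4.279,20.914) [heading=46, draw]
    RT 108: heading 46 -> 298
    -- iteration 2/2 --
    RT 107: heading 298 -> 191
    FD 7: (4.279,20.914) -> (-2.592,19.578) [heading=191, draw]
    RT 108: heading 191 -> 83
  ]
]
LT 144: heading 83 -> 227
PU: pen up
FD 20: (-2.592,19.578) -> (-16.232,4.951) [heading=227, move]
Final: pos=(-16.232,4.951), heading=227, 8 segment(s) drawn

Segment lengths:
  seg 1: (-3,4) -> (3.792,2.307), length = 7
  seg 2: (3.792,2.307) -> (-0.8,7.59), length = 7
  seg 3: (-0.8,7.59) -> (6.161,8.321), length = 7
  seg 4: (6.161,8.321) -> (0.039,11.715), length = 7
  seg 5: (0.039,11.715) -> (6.331,14.783), length = 7
  seg 6: (6.331,14.783) -> (-0.583,15.879), length = 7
  seg 7: (-0.583,15.879) -> (4.279,20.914), length = 7
  seg 8: (4.279,20.914) -> (-2.592,19.578), length = 7
Total = 56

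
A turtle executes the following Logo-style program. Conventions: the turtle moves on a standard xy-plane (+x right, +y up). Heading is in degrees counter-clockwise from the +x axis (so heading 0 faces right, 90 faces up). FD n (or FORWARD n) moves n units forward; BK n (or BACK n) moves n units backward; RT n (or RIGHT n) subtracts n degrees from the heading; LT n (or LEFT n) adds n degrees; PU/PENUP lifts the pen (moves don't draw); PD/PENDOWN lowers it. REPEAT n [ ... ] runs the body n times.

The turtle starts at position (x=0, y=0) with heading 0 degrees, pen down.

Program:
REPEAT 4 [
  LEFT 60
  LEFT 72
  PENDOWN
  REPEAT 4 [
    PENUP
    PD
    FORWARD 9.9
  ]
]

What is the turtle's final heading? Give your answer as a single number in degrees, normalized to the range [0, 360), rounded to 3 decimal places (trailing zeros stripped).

Answer: 168

Derivation:
Executing turtle program step by step:
Start: pos=(0,0), heading=0, pen down
REPEAT 4 [
  -- iteration 1/4 --
  LT 60: heading 0 -> 60
  LT 72: heading 60 -> 132
  PD: pen down
  REPEAT 4 [
    -- iteration 1/4 --
    PU: pen up
    PD: pen down
    FD 9.9: (0,0) -> (-6.624,7.357) [heading=132, draw]
    -- iteration 2/4 --
    PU: pen up
    PD: pen down
    FD 9.9: (-6.624,7.357) -> (-13.249,14.714) [heading=132, draw]
    -- iteration 3/4 --
    PU: pen up
    PD: pen down
    FD 9.9: (-13.249,14.714) -> (-19.873,22.071) [heading=132, draw]
    -- iteration 4/4 --
    PU: pen up
    PD: pen down
    FD 9.9: (-19.873,22.071) -> (-26.498,29.429) [heading=132, draw]
  ]
  -- iteration 2/4 --
  LT 60: heading 132 -> 192
  LT 72: heading 192 -> 264
  PD: pen down
  REPEAT 4 [
    -- iteration 1/4 --
    PU: pen up
    PD: pen down
    FD 9.9: (-26.498,29.429) -> (-27.532,19.583) [heading=264, draw]
    -- iteration 2/4 --
    PU: pen up
    PD: pen down
    FD 9.9: (-27.532,19.583) -> (-28.567,9.737) [heading=264, draw]
    -- iteration 3/4 --
    PU: pen up
    PD: pen down
    FD 9.9: (-28.567,9.737) -> (-29.602,-0.109) [heading=264, draw]
    -- iteration 4/4 --
    PU: pen up
    PD: pen down
    FD 9.9: (-29.602,-0.109) -> (-30.637,-9.955) [heading=264, draw]
  ]
  -- iteration 3/4 --
  LT 60: heading 264 -> 324
  LT 72: heading 324 -> 36
  PD: pen down
  REPEAT 4 [
    -- iteration 1/4 --
    PU: pen up
    PD: pen down
    FD 9.9: (-30.637,-9.955) -> (-22.628,-4.135) [heading=36, draw]
    -- iteration 2/4 --
    PU: pen up
    PD: pen down
    FD 9.9: (-22.628,-4.135) -> (-14.618,1.684) [heading=36, draw]
    -- iteration 3/4 --
    PU: pen up
    PD: pen down
    FD 9.9: (-14.618,1.684) -> (-6.609,7.503) [heading=36, draw]
    -- iteration 4/4 --
    PU: pen up
    PD: pen down
    FD 9.9: (-6.609,7.503) -> (1.4,13.322) [heading=36, draw]
  ]
  -- iteration 4/4 --
  LT 60: heading 36 -> 96
  LT 72: heading 96 -> 168
  PD: pen down
  REPEAT 4 [
    -- iteration 1/4 --
    PU: pen up
    PD: pen down
    FD 9.9: (1.4,13.322) -> (-8.283,15.38) [heading=168, draw]
    -- iteration 2/4 --
    PU: pen up
    PD: pen down
    FD 9.9: (-8.283,15.38) -> (-17.967,17.438) [heading=168, draw]
    -- iteration 3/4 --
    PU: pen up
    PD: pen down
    FD 9.9: (-17.967,17.438) -> (-27.651,19.497) [heading=168, draw]
    -- iteration 4/4 --
    PU: pen up
    PD: pen down
    FD 9.9: (-27.651,19.497) -> (-37.334,21.555) [heading=168, draw]
  ]
]
Final: pos=(-37.334,21.555), heading=168, 16 segment(s) drawn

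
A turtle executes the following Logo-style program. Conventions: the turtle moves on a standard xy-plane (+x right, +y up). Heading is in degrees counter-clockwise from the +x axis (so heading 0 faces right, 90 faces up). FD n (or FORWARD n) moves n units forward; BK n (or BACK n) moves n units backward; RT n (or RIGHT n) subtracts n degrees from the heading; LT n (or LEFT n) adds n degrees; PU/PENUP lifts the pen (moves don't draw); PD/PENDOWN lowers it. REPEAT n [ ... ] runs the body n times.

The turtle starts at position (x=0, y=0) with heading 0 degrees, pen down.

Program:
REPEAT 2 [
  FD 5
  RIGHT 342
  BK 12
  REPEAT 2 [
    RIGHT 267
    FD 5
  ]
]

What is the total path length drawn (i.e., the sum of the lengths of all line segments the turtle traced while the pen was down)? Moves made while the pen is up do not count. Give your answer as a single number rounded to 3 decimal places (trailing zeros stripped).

Answer: 54

Derivation:
Executing turtle program step by step:
Start: pos=(0,0), heading=0, pen down
REPEAT 2 [
  -- iteration 1/2 --
  FD 5: (0,0) -> (5,0) [heading=0, draw]
  RT 342: heading 0 -> 18
  BK 12: (5,0) -> (-6.413,-3.708) [heading=18, draw]
  REPEAT 2 [
    -- iteration 1/2 --
    RT 267: heading 18 -> 111
    FD 5: (-6.413,-3.708) -> (-8.205,0.96) [heading=111, draw]
    -- iteration 2/2 --
    RT 267: heading 111 -> 204
    FD 5: (-8.205,0.96) -> (-12.772,-1.074) [heading=204, draw]
  ]
  -- iteration 2/2 --
  FD 5: (-12.772,-1.074) -> (-17.34,-3.108) [heading=204, draw]
  RT 342: heading 204 -> 222
  BK 12: (-17.34,-3.108) -> (-8.422,4.922) [heading=222, draw]
  REPEAT 2 [
    -- iteration 1/2 --
    RT 267: heading 222 -> 315
    FD 5: (-8.422,4.922) -> (-4.887,1.386) [heading=315, draw]
    -- iteration 2/2 --
    RT 267: heading 315 -> 48
    FD 5: (-4.887,1.386) -> (-1.541,5.102) [heading=48, draw]
  ]
]
Final: pos=(-1.541,5.102), heading=48, 8 segment(s) drawn

Segment lengths:
  seg 1: (0,0) -> (5,0), length = 5
  seg 2: (5,0) -> (-6.413,-3.708), length = 12
  seg 3: (-6.413,-3.708) -> (-8.205,0.96), length = 5
  seg 4: (-8.205,0.96) -> (-12.772,-1.074), length = 5
  seg 5: (-12.772,-1.074) -> (-17.34,-3.108), length = 5
  seg 6: (-17.34,-3.108) -> (-8.422,4.922), length = 12
  seg 7: (-8.422,4.922) -> (-4.887,1.386), length = 5
  seg 8: (-4.887,1.386) -> (-1.541,5.102), length = 5
Total = 54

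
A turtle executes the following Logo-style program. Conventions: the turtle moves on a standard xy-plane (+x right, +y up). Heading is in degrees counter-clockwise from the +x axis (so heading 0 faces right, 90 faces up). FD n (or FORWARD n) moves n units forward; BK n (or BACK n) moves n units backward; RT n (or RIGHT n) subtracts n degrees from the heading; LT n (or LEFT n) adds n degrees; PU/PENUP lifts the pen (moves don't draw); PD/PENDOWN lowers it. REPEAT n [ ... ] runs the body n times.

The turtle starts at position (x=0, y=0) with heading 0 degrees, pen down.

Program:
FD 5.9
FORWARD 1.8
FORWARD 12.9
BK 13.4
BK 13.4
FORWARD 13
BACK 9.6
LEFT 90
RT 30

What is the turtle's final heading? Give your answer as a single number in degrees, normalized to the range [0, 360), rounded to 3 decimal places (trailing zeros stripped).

Answer: 60

Derivation:
Executing turtle program step by step:
Start: pos=(0,0), heading=0, pen down
FD 5.9: (0,0) -> (5.9,0) [heading=0, draw]
FD 1.8: (5.9,0) -> (7.7,0) [heading=0, draw]
FD 12.9: (7.7,0) -> (20.6,0) [heading=0, draw]
BK 13.4: (20.6,0) -> (7.2,0) [heading=0, draw]
BK 13.4: (7.2,0) -> (-6.2,0) [heading=0, draw]
FD 13: (-6.2,0) -> (6.8,0) [heading=0, draw]
BK 9.6: (6.8,0) -> (-2.8,0) [heading=0, draw]
LT 90: heading 0 -> 90
RT 30: heading 90 -> 60
Final: pos=(-2.8,0), heading=60, 7 segment(s) drawn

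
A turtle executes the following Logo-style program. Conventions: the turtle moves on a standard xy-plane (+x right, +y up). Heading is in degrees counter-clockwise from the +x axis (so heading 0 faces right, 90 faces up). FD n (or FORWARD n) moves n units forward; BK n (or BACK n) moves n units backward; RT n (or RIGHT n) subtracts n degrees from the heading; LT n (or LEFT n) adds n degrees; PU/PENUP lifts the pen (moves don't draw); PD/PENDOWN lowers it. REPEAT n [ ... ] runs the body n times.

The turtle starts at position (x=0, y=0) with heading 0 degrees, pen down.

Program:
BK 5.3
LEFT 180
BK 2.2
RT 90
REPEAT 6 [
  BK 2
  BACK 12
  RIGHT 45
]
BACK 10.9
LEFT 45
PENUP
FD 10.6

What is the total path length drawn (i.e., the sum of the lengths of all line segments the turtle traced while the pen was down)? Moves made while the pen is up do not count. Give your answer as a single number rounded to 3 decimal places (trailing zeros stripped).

Answer: 102.4

Derivation:
Executing turtle program step by step:
Start: pos=(0,0), heading=0, pen down
BK 5.3: (0,0) -> (-5.3,0) [heading=0, draw]
LT 180: heading 0 -> 180
BK 2.2: (-5.3,0) -> (-3.1,0) [heading=180, draw]
RT 90: heading 180 -> 90
REPEAT 6 [
  -- iteration 1/6 --
  BK 2: (-3.1,0) -> (-3.1,-2) [heading=90, draw]
  BK 12: (-3.1,-2) -> (-3.1,-14) [heading=90, draw]
  RT 45: heading 90 -> 45
  -- iteration 2/6 --
  BK 2: (-3.1,-14) -> (-4.514,-15.414) [heading=45, draw]
  BK 12: (-4.514,-15.414) -> (-12.999,-23.899) [heading=45, draw]
  RT 45: heading 45 -> 0
  -- iteration 3/6 --
  BK 2: (-12.999,-23.899) -> (-14.999,-23.899) [heading=0, draw]
  BK 12: (-14.999,-23.899) -> (-26.999,-23.899) [heading=0, draw]
  RT 45: heading 0 -> 315
  -- iteration 4/6 --
  BK 2: (-26.999,-23.899) -> (-28.414,-22.485) [heading=315, draw]
  BK 12: (-28.414,-22.485) -> (-36.899,-14) [heading=315, draw]
  RT 45: heading 315 -> 270
  -- iteration 5/6 --
  BK 2: (-36.899,-14) -> (-36.899,-12) [heading=270, draw]
  BK 12: (-36.899,-12) -> (-36.899,0) [heading=270, draw]
  RT 45: heading 270 -> 225
  -- iteration 6/6 --
  BK 2: (-36.899,0) -> (-35.485,1.414) [heading=225, draw]
  BK 12: (-35.485,1.414) -> (-26.999,9.899) [heading=225, draw]
  RT 45: heading 225 -> 180
]
BK 10.9: (-26.999,9.899) -> (-16.099,9.899) [heading=180, draw]
LT 45: heading 180 -> 225
PU: pen up
FD 10.6: (-16.099,9.899) -> (-23.595,2.404) [heading=225, move]
Final: pos=(-23.595,2.404), heading=225, 15 segment(s) drawn

Segment lengths:
  seg 1: (0,0) -> (-5.3,0), length = 5.3
  seg 2: (-5.3,0) -> (-3.1,0), length = 2.2
  seg 3: (-3.1,0) -> (-3.1,-2), length = 2
  seg 4: (-3.1,-2) -> (-3.1,-14), length = 12
  seg 5: (-3.1,-14) -> (-4.514,-15.414), length = 2
  seg 6: (-4.514,-15.414) -> (-12.999,-23.899), length = 12
  seg 7: (-12.999,-23.899) -> (-14.999,-23.899), length = 2
  seg 8: (-14.999,-23.899) -> (-26.999,-23.899), length = 12
  seg 9: (-26.999,-23.899) -> (-28.414,-22.485), length = 2
  seg 10: (-28.414,-22.485) -> (-36.899,-14), length = 12
  seg 11: (-36.899,-14) -> (-36.899,-12), length = 2
  seg 12: (-36.899,-12) -> (-36.899,0), length = 12
  seg 13: (-36.899,0) -> (-35.485,1.414), length = 2
  seg 14: (-35.485,1.414) -> (-26.999,9.899), length = 12
  seg 15: (-26.999,9.899) -> (-16.099,9.899), length = 10.9
Total = 102.4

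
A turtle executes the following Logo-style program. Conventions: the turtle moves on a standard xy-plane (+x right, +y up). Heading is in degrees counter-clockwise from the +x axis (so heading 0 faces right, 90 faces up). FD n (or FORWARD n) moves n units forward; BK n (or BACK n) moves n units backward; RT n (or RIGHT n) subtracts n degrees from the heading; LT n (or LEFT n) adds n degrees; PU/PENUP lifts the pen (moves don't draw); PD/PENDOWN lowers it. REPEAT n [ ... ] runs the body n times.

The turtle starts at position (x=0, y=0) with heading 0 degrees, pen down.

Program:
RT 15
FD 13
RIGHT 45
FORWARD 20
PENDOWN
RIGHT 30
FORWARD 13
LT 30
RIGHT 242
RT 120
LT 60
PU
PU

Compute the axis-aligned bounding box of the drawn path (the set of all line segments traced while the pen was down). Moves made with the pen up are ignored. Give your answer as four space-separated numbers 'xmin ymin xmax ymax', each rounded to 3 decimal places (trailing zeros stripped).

Answer: 0 -33.685 22.557 0

Derivation:
Executing turtle program step by step:
Start: pos=(0,0), heading=0, pen down
RT 15: heading 0 -> 345
FD 13: (0,0) -> (12.557,-3.365) [heading=345, draw]
RT 45: heading 345 -> 300
FD 20: (12.557,-3.365) -> (22.557,-20.685) [heading=300, draw]
PD: pen down
RT 30: heading 300 -> 270
FD 13: (22.557,-20.685) -> (22.557,-33.685) [heading=270, draw]
LT 30: heading 270 -> 300
RT 242: heading 300 -> 58
RT 120: heading 58 -> 298
LT 60: heading 298 -> 358
PU: pen up
PU: pen up
Final: pos=(22.557,-33.685), heading=358, 3 segment(s) drawn

Segment endpoints: x in {0, 12.557, 22.557}, y in {-33.685, -20.685, -3.365, 0}
xmin=0, ymin=-33.685, xmax=22.557, ymax=0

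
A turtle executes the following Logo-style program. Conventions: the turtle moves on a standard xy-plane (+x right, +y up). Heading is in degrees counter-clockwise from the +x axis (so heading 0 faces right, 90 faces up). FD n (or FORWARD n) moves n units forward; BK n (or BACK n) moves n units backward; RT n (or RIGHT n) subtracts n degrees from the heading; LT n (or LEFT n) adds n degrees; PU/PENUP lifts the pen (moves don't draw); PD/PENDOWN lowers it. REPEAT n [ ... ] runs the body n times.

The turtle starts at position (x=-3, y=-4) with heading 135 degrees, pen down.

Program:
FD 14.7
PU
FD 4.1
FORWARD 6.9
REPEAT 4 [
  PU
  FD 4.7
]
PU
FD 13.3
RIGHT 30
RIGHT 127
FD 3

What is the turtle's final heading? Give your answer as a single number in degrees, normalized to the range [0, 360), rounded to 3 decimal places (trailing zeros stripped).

Answer: 338

Derivation:
Executing turtle program step by step:
Start: pos=(-3,-4), heading=135, pen down
FD 14.7: (-3,-4) -> (-13.394,6.394) [heading=135, draw]
PU: pen up
FD 4.1: (-13.394,6.394) -> (-16.294,9.294) [heading=135, move]
FD 6.9: (-16.294,9.294) -> (-21.173,14.173) [heading=135, move]
REPEAT 4 [
  -- iteration 1/4 --
  PU: pen up
  FD 4.7: (-21.173,14.173) -> (-24.496,17.496) [heading=135, move]
  -- iteration 2/4 --
  PU: pen up
  FD 4.7: (-24.496,17.496) -> (-27.819,20.819) [heading=135, move]
  -- iteration 3/4 --
  PU: pen up
  FD 4.7: (-27.819,20.819) -> (-31.143,24.143) [heading=135, move]
  -- iteration 4/4 --
  PU: pen up
  FD 4.7: (-31.143,24.143) -> (-34.466,27.466) [heading=135, move]
]
PU: pen up
FD 13.3: (-34.466,27.466) -> (-43.871,36.871) [heading=135, move]
RT 30: heading 135 -> 105
RT 127: heading 105 -> 338
FD 3: (-43.871,36.871) -> (-41.089,35.747) [heading=338, move]
Final: pos=(-41.089,35.747), heading=338, 1 segment(s) drawn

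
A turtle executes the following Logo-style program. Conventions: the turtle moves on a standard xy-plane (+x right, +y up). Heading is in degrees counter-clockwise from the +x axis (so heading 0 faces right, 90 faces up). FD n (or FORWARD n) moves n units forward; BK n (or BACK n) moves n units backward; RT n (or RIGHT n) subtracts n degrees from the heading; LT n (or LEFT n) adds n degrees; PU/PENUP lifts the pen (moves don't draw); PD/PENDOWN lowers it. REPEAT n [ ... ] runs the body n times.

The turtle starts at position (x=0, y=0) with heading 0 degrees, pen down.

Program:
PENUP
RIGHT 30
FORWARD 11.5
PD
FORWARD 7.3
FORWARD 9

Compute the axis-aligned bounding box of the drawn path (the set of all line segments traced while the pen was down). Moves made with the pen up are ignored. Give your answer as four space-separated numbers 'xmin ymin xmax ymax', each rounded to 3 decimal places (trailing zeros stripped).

Answer: 9.959 -13.9 24.076 -5.75

Derivation:
Executing turtle program step by step:
Start: pos=(0,0), heading=0, pen down
PU: pen up
RT 30: heading 0 -> 330
FD 11.5: (0,0) -> (9.959,-5.75) [heading=330, move]
PD: pen down
FD 7.3: (9.959,-5.75) -> (16.281,-9.4) [heading=330, draw]
FD 9: (16.281,-9.4) -> (24.076,-13.9) [heading=330, draw]
Final: pos=(24.076,-13.9), heading=330, 2 segment(s) drawn

Segment endpoints: x in {9.959, 16.281, 24.076}, y in {-13.9, -9.4, -5.75}
xmin=9.959, ymin=-13.9, xmax=24.076, ymax=-5.75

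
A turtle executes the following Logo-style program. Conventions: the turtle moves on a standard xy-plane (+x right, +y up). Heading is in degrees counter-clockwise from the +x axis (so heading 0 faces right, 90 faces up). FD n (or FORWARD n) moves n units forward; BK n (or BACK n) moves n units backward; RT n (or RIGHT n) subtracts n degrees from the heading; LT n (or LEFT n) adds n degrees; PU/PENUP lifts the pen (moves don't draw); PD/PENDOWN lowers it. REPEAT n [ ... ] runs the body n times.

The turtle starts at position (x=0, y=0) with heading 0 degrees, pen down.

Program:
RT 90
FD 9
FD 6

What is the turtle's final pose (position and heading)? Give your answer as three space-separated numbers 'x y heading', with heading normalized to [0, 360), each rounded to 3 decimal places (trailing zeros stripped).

Executing turtle program step by step:
Start: pos=(0,0), heading=0, pen down
RT 90: heading 0 -> 270
FD 9: (0,0) -> (0,-9) [heading=270, draw]
FD 6: (0,-9) -> (0,-15) [heading=270, draw]
Final: pos=(0,-15), heading=270, 2 segment(s) drawn

Answer: 0 -15 270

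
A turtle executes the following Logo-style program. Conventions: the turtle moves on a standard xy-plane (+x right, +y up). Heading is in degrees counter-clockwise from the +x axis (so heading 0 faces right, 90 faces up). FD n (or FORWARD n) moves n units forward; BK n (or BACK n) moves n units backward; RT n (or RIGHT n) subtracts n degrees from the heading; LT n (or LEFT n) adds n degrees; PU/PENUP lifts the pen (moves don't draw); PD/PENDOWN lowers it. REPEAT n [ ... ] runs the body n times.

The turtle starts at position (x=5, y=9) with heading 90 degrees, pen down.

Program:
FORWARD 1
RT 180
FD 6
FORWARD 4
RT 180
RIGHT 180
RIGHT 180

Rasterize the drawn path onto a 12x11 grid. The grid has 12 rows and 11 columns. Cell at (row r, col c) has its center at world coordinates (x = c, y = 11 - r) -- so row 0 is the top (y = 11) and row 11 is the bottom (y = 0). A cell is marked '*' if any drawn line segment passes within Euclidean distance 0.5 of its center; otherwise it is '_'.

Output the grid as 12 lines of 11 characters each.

Answer: ___________
_____*_____
_____*_____
_____*_____
_____*_____
_____*_____
_____*_____
_____*_____
_____*_____
_____*_____
_____*_____
_____*_____

Derivation:
Segment 0: (5,9) -> (5,10)
Segment 1: (5,10) -> (5,4)
Segment 2: (5,4) -> (5,0)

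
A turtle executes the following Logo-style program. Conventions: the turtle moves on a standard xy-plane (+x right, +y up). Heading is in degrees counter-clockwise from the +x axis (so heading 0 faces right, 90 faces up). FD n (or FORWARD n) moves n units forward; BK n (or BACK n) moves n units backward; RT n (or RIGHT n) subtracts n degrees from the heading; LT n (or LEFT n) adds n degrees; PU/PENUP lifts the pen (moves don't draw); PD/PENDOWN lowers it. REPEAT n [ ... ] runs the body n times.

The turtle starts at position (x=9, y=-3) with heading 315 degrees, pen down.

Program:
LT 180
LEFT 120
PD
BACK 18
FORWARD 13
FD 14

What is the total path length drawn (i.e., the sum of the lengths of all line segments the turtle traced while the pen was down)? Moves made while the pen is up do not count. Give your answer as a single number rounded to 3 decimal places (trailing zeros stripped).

Executing turtle program step by step:
Start: pos=(9,-3), heading=315, pen down
LT 180: heading 315 -> 135
LT 120: heading 135 -> 255
PD: pen down
BK 18: (9,-3) -> (13.659,14.387) [heading=255, draw]
FD 13: (13.659,14.387) -> (10.294,1.83) [heading=255, draw]
FD 14: (10.294,1.83) -> (6.671,-11.693) [heading=255, draw]
Final: pos=(6.671,-11.693), heading=255, 3 segment(s) drawn

Segment lengths:
  seg 1: (9,-3) -> (13.659,14.387), length = 18
  seg 2: (13.659,14.387) -> (10.294,1.83), length = 13
  seg 3: (10.294,1.83) -> (6.671,-11.693), length = 14
Total = 45

Answer: 45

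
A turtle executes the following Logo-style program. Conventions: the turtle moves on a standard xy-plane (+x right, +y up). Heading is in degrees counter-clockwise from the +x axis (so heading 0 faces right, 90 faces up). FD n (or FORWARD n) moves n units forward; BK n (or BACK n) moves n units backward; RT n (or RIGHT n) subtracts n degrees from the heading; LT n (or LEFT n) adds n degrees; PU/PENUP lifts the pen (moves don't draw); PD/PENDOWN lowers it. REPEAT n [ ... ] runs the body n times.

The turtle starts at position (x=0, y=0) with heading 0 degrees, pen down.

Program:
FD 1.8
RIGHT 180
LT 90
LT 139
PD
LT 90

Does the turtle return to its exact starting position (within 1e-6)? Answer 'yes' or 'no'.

Answer: no

Derivation:
Executing turtle program step by step:
Start: pos=(0,0), heading=0, pen down
FD 1.8: (0,0) -> (1.8,0) [heading=0, draw]
RT 180: heading 0 -> 180
LT 90: heading 180 -> 270
LT 139: heading 270 -> 49
PD: pen down
LT 90: heading 49 -> 139
Final: pos=(1.8,0), heading=139, 1 segment(s) drawn

Start position: (0, 0)
Final position: (1.8, 0)
Distance = 1.8; >= 1e-6 -> NOT closed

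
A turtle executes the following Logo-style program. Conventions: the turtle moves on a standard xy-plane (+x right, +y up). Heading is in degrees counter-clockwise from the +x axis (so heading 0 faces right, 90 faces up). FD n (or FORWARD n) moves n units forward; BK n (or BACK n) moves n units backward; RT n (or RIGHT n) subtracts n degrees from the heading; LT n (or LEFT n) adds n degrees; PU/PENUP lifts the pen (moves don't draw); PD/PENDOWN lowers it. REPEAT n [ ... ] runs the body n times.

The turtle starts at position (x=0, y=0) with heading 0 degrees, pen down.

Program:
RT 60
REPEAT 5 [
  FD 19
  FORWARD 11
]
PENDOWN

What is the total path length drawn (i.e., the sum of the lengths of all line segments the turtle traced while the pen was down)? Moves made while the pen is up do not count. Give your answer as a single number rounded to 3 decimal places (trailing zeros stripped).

Executing turtle program step by step:
Start: pos=(0,0), heading=0, pen down
RT 60: heading 0 -> 300
REPEAT 5 [
  -- iteration 1/5 --
  FD 19: (0,0) -> (9.5,-16.454) [heading=300, draw]
  FD 11: (9.5,-16.454) -> (15,-25.981) [heading=300, draw]
  -- iteration 2/5 --
  FD 19: (15,-25.981) -> (24.5,-42.435) [heading=300, draw]
  FD 11: (24.5,-42.435) -> (30,-51.962) [heading=300, draw]
  -- iteration 3/5 --
  FD 19: (30,-51.962) -> (39.5,-68.416) [heading=300, draw]
  FD 11: (39.5,-68.416) -> (45,-77.942) [heading=300, draw]
  -- iteration 4/5 --
  FD 19: (45,-77.942) -> (54.5,-94.397) [heading=300, draw]
  FD 11: (54.5,-94.397) -> (60,-103.923) [heading=300, draw]
  -- iteration 5/5 --
  FD 19: (60,-103.923) -> (69.5,-120.378) [heading=300, draw]
  FD 11: (69.5,-120.378) -> (75,-129.904) [heading=300, draw]
]
PD: pen down
Final: pos=(75,-129.904), heading=300, 10 segment(s) drawn

Segment lengths:
  seg 1: (0,0) -> (9.5,-16.454), length = 19
  seg 2: (9.5,-16.454) -> (15,-25.981), length = 11
  seg 3: (15,-25.981) -> (24.5,-42.435), length = 19
  seg 4: (24.5,-42.435) -> (30,-51.962), length = 11
  seg 5: (30,-51.962) -> (39.5,-68.416), length = 19
  seg 6: (39.5,-68.416) -> (45,-77.942), length = 11
  seg 7: (45,-77.942) -> (54.5,-94.397), length = 19
  seg 8: (54.5,-94.397) -> (60,-103.923), length = 11
  seg 9: (60,-103.923) -> (69.5,-120.378), length = 19
  seg 10: (69.5,-120.378) -> (75,-129.904), length = 11
Total = 150

Answer: 150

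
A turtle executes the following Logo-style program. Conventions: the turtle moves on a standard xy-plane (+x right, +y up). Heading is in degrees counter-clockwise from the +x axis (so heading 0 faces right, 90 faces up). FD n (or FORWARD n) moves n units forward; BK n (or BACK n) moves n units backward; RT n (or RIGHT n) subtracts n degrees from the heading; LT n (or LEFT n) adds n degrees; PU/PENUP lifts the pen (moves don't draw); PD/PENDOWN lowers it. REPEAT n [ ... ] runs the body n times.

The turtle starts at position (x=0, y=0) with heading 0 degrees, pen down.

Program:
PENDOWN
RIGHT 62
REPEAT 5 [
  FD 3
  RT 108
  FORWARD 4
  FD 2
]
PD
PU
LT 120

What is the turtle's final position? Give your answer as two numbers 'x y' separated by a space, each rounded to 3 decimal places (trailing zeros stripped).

Executing turtle program step by step:
Start: pos=(0,0), heading=0, pen down
PD: pen down
RT 62: heading 0 -> 298
REPEAT 5 [
  -- iteration 1/5 --
  FD 3: (0,0) -> (1.408,-2.649) [heading=298, draw]
  RT 108: heading 298 -> 190
  FD 4: (1.408,-2.649) -> (-2.531,-3.343) [heading=190, draw]
  FD 2: (-2.531,-3.343) -> (-4.5,-3.691) [heading=190, draw]
  -- iteration 2/5 --
  FD 3: (-4.5,-3.691) -> (-7.455,-4.212) [heading=190, draw]
  RT 108: heading 190 -> 82
  FD 4: (-7.455,-4.212) -> (-6.898,-0.251) [heading=82, draw]
  FD 2: (-6.898,-0.251) -> (-6.62,1.73) [heading=82, draw]
  -- iteration 3/5 --
  FD 3: (-6.62,1.73) -> (-6.202,4.701) [heading=82, draw]
  RT 108: heading 82 -> 334
  FD 4: (-6.202,4.701) -> (-2.607,2.947) [heading=334, draw]
  FD 2: (-2.607,2.947) -> (-0.81,2.071) [heading=334, draw]
  -- iteration 4/5 --
  FD 3: (-0.81,2.071) -> (1.887,0.755) [heading=334, draw]
  RT 108: heading 334 -> 226
  FD 4: (1.887,0.755) -> (-0.892,-2.122) [heading=226, draw]
  FD 2: (-0.892,-2.122) -> (-2.281,-3.561) [heading=226, draw]
  -- iteration 5/5 --
  FD 3: (-2.281,-3.561) -> (-4.365,-5.719) [heading=226, draw]
  RT 108: heading 226 -> 118
  FD 4: (-4.365,-5.719) -> (-6.243,-2.187) [heading=118, draw]
  FD 2: (-6.243,-2.187) -> (-7.182,-0.421) [heading=118, draw]
]
PD: pen down
PU: pen up
LT 120: heading 118 -> 238
Final: pos=(-7.182,-0.421), heading=238, 15 segment(s) drawn

Answer: -7.182 -0.421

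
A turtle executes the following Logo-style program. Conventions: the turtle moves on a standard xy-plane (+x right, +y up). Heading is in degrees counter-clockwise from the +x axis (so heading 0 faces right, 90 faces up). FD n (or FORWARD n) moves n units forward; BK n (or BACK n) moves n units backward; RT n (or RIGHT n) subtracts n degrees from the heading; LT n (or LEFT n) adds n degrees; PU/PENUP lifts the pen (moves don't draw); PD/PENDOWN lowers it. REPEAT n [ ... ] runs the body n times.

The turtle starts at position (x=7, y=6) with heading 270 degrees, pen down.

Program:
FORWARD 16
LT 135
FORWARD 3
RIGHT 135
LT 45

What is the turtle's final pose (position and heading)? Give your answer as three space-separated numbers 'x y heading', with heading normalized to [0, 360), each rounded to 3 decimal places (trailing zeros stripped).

Executing turtle program step by step:
Start: pos=(7,6), heading=270, pen down
FD 16: (7,6) -> (7,-10) [heading=270, draw]
LT 135: heading 270 -> 45
FD 3: (7,-10) -> (9.121,-7.879) [heading=45, draw]
RT 135: heading 45 -> 270
LT 45: heading 270 -> 315
Final: pos=(9.121,-7.879), heading=315, 2 segment(s) drawn

Answer: 9.121 -7.879 315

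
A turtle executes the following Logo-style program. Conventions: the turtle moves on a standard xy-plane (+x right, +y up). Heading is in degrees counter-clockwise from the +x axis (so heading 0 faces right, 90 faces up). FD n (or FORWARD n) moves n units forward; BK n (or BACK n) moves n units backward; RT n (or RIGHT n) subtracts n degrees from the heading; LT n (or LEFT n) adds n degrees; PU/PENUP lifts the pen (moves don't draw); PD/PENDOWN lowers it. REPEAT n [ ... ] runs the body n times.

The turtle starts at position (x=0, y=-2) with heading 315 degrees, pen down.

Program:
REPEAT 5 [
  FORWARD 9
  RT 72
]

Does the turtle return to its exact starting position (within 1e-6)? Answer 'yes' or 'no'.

Executing turtle program step by step:
Start: pos=(0,-2), heading=315, pen down
REPEAT 5 [
  -- iteration 1/5 --
  FD 9: (0,-2) -> (6.364,-8.364) [heading=315, draw]
  RT 72: heading 315 -> 243
  -- iteration 2/5 --
  FD 9: (6.364,-8.364) -> (2.278,-16.383) [heading=243, draw]
  RT 72: heading 243 -> 171
  -- iteration 3/5 --
  FD 9: (2.278,-16.383) -> (-6.611,-14.975) [heading=171, draw]
  RT 72: heading 171 -> 99
  -- iteration 4/5 --
  FD 9: (-6.611,-14.975) -> (-8.019,-6.086) [heading=99, draw]
  RT 72: heading 99 -> 27
  -- iteration 5/5 --
  FD 9: (-8.019,-6.086) -> (0,-2) [heading=27, draw]
  RT 72: heading 27 -> 315
]
Final: pos=(0,-2), heading=315, 5 segment(s) drawn

Start position: (0, -2)
Final position: (0, -2)
Distance = 0; < 1e-6 -> CLOSED

Answer: yes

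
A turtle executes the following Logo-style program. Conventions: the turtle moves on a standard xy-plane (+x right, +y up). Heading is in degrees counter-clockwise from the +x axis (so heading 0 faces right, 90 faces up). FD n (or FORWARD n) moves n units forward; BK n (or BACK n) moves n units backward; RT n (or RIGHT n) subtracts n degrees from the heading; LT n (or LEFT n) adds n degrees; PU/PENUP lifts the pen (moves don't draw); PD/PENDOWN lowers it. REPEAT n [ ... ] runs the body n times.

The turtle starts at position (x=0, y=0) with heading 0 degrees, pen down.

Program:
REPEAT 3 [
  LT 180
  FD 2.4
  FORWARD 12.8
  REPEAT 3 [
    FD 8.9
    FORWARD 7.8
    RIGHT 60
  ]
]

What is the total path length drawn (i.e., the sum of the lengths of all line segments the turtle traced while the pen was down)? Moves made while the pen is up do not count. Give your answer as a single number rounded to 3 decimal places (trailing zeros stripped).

Answer: 195.9

Derivation:
Executing turtle program step by step:
Start: pos=(0,0), heading=0, pen down
REPEAT 3 [
  -- iteration 1/3 --
  LT 180: heading 0 -> 180
  FD 2.4: (0,0) -> (-2.4,0) [heading=180, draw]
  FD 12.8: (-2.4,0) -> (-15.2,0) [heading=180, draw]
  REPEAT 3 [
    -- iteration 1/3 --
    FD 8.9: (-15.2,0) -> (-24.1,0) [heading=180, draw]
    FD 7.8: (-24.1,0) -> (-31.9,0) [heading=180, draw]
    RT 60: heading 180 -> 120
    -- iteration 2/3 --
    FD 8.9: (-31.9,0) -> (-36.35,7.708) [heading=120, draw]
    FD 7.8: (-36.35,7.708) -> (-40.25,14.463) [heading=120, draw]
    RT 60: heading 120 -> 60
    -- iteration 3/3 --
    FD 8.9: (-40.25,14.463) -> (-35.8,22.17) [heading=60, draw]
    FD 7.8: (-35.8,22.17) -> (-31.9,28.925) [heading=60, draw]
    RT 60: heading 60 -> 0
  ]
  -- iteration 2/3 --
  LT 180: heading 0 -> 180
  FD 2.4: (-31.9,28.925) -> (-34.3,28.925) [heading=180, draw]
  FD 12.8: (-34.3,28.925) -> (-47.1,28.925) [heading=180, draw]
  REPEAT 3 [
    -- iteration 1/3 --
    FD 8.9: (-47.1,28.925) -> (-56,28.925) [heading=180, draw]
    FD 7.8: (-56,28.925) -> (-63.8,28.925) [heading=180, draw]
    RT 60: heading 180 -> 120
    -- iteration 2/3 --
    FD 8.9: (-63.8,28.925) -> (-68.25,36.633) [heading=120, draw]
    FD 7.8: (-68.25,36.633) -> (-72.15,43.388) [heading=120, draw]
    RT 60: heading 120 -> 60
    -- iteration 3/3 --
    FD 8.9: (-72.15,43.388) -> (-67.7,51.095) [heading=60, draw]
    FD 7.8: (-67.7,51.095) -> (-63.8,57.85) [heading=60, draw]
    RT 60: heading 60 -> 0
  ]
  -- iteration 3/3 --
  LT 180: heading 0 -> 180
  FD 2.4: (-63.8,57.85) -> (-66.2,57.85) [heading=180, draw]
  FD 12.8: (-66.2,57.85) -> (-79,57.85) [heading=180, draw]
  REPEAT 3 [
    -- iteration 1/3 --
    FD 8.9: (-79,57.85) -> (-87.9,57.85) [heading=180, draw]
    FD 7.8: (-87.9,57.85) -> (-95.7,57.85) [heading=180, draw]
    RT 60: heading 180 -> 120
    -- iteration 2/3 --
    FD 8.9: (-95.7,57.85) -> (-100.15,65.558) [heading=120, draw]
    FD 7.8: (-100.15,65.558) -> (-104.05,72.313) [heading=120, draw]
    RT 60: heading 120 -> 60
    -- iteration 3/3 --
    FD 8.9: (-104.05,72.313) -> (-99.6,80.021) [heading=60, draw]
    FD 7.8: (-99.6,80.021) -> (-95.7,86.776) [heading=60, draw]
    RT 60: heading 60 -> 0
  ]
]
Final: pos=(-95.7,86.776), heading=0, 24 segment(s) drawn

Segment lengths:
  seg 1: (0,0) -> (-2.4,0), length = 2.4
  seg 2: (-2.4,0) -> (-15.2,0), length = 12.8
  seg 3: (-15.2,0) -> (-24.1,0), length = 8.9
  seg 4: (-24.1,0) -> (-31.9,0), length = 7.8
  seg 5: (-31.9,0) -> (-36.35,7.708), length = 8.9
  seg 6: (-36.35,7.708) -> (-40.25,14.463), length = 7.8
  seg 7: (-40.25,14.463) -> (-35.8,22.17), length = 8.9
  seg 8: (-35.8,22.17) -> (-31.9,28.925), length = 7.8
  seg 9: (-31.9,28.925) -> (-34.3,28.925), length = 2.4
  seg 10: (-34.3,28.925) -> (-47.1,28.925), length = 12.8
  seg 11: (-47.1,28.925) -> (-56,28.925), length = 8.9
  seg 12: (-56,28.925) -> (-63.8,28.925), length = 7.8
  seg 13: (-63.8,28.925) -> (-68.25,36.633), length = 8.9
  seg 14: (-68.25,36.633) -> (-72.15,43.388), length = 7.8
  seg 15: (-72.15,43.388) -> (-67.7,51.095), length = 8.9
  seg 16: (-67.7,51.095) -> (-63.8,57.85), length = 7.8
  seg 17: (-63.8,57.85) -> (-66.2,57.85), length = 2.4
  seg 18: (-66.2,57.85) -> (-79,57.85), length = 12.8
  seg 19: (-79,57.85) -> (-87.9,57.85), length = 8.9
  seg 20: (-87.9,57.85) -> (-95.7,57.85), length = 7.8
  seg 21: (-95.7,57.85) -> (-100.15,65.558), length = 8.9
  seg 22: (-100.15,65.558) -> (-104.05,72.313), length = 7.8
  seg 23: (-104.05,72.313) -> (-99.6,80.021), length = 8.9
  seg 24: (-99.6,80.021) -> (-95.7,86.776), length = 7.8
Total = 195.9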